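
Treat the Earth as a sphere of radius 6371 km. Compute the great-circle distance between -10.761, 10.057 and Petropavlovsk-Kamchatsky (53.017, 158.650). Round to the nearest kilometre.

14545 km

Δλ = 158.650 − 10.057 = 148.593°.
Δφ = 53.017 − -10.761 = 63.778°.
a = sin²(Δφ/2) + cos φ₁ · cos φ₂ · sin²(Δλ/2) = 0.826779.
c = 2·atan2(√a, √(1−a)) = 2.28307 rad → d = 6371·c ≈ 14545.46 km.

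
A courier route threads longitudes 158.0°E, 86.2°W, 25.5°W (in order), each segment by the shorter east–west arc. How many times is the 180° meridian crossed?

1

Leg 1: +158.0° → -86.2°, shortest Δλ = 115.8° (east) — crosses 180°.
Leg 2: -86.2° → -25.5°, shortest Δλ = 60.7° (east) — does not cross 180°.
Total crossings: 1.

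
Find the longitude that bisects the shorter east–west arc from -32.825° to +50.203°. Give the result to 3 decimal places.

Signed shortest Δλ from -32.825° to +50.203° is +83.028°.
Midpoint longitude = -32.825° + (+83.028°)/2 = -32.825° + 41.514° = +8.689°.

+8.689°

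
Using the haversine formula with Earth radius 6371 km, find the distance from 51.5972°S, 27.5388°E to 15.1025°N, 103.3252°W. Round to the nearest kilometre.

Δλ = -103.3252 − 27.5388 = -130.8640°.
Δφ = 15.1025 − -51.5972 = 66.6997°.
a = sin²(Δφ/2) + cos φ₁ · cos φ₂ · sin²(Δλ/2) = 0.798282.
c = 2·atan2(√a, √(1−a)) = 2.21001 rad → d = 6371·c ≈ 14079.97 km.

14080 km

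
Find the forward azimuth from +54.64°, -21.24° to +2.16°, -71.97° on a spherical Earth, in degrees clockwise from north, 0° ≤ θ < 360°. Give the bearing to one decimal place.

237.4°

Δλ = -71.97 − -21.24 = -50.73°.
θ = atan2( sin Δλ · cos φ₂ , cos φ₁ · sin φ₂ − sin φ₁ · cos φ₂ · cos Δλ )
  = atan2(-0.77362, -0.49403) = -122.562° → normalised to [0°, 360°): 237.438°.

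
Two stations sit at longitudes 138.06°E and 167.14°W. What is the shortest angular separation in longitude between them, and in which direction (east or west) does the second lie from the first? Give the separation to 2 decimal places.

54.80° east

Raw difference: -167.14 − 138.06 = -305.2°.
Normalise into (−180°, 180°]: -305.2° + 360° = 54.8°.
Positive ⇒ the second point lies to the east; separation 54.80°.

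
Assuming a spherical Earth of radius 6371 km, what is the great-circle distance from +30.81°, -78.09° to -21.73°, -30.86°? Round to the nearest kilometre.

Δλ = -30.86 − -78.09 = 47.23°.
Δφ = -21.73 − 30.81 = -52.54°.
a = sin²(Δφ/2) + cos φ₁ · cos φ₂ · sin²(Δλ/2) = 0.323927.
c = 2·atan2(√a, √(1−a)) = 1.21093 rad → d = 6371·c ≈ 7714.85 km.

7715 km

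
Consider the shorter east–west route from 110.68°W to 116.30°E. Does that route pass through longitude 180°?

Naïve |116.30 − -110.68| = 226.98° > 180°, so the shorter arc goes the other way round — across 180°.
Signed shortest Δλ = ((116.30 − -110.68 + 180) mod 360) − 180 = -133.02°.
Going west by 133.02° from -110.68° passes through 180° before reaching +116.30°.

Yes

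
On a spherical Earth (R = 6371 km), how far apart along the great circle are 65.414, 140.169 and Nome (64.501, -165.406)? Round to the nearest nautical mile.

1341 nmi

Δλ = -165.406 − 140.169 = -305.575°; wrapped into (−180°, 180°]: 54.425°.
Δφ = 64.501 − 65.414 = -0.913°.
a = sin²(Δφ/2) + cos φ₁ · cos φ₂ · sin²(Δλ/2) = 0.037519.
c = 2·atan2(√a, √(1−a)) = 0.38986 rad → d = 6371·c ≈ 2483.79 km ≈ 1341.14 nmi.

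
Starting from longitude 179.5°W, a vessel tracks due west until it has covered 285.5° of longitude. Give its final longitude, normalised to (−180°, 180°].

Start at -179.5°; shift −285.5° → -465.0°.
-465.0° lies outside (−180°, 180°]; add 360° → -105.0°.

105.0°W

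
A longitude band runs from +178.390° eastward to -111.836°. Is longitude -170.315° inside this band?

Yes

Band width going east from +178.390° to -111.836°: ((-111.836 − 178.390) mod 360) = 69.774°.
Offset of -170.315° east of the west edge: ((-170.315 − 178.390) mod 360) = 11.295°.
11.295° ≤ 69.774° ⇒ inside.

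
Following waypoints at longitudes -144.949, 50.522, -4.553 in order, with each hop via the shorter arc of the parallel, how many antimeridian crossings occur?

1

Leg 1: -144.949° → +50.522°, shortest Δλ = -164.529° (west) — crosses 180°.
Leg 2: +50.522° → -4.553°, shortest Δλ = -55.075° (west) — does not cross 180°.
Total crossings: 1.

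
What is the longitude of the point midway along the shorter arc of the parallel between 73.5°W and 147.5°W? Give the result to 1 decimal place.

110.5°W

Signed shortest Δλ from -73.5° to -147.5° is -74.0°.
Midpoint longitude = -73.5° + (-74.0°)/2 = -73.5° − 37.0° = -110.5°.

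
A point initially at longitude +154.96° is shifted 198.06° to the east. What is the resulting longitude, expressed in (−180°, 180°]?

-6.98°

Start at +154.96°; shift +198.06° → +353.02°.
+353.02° lies outside (−180°, 180°]; subtract 360° → -6.98°.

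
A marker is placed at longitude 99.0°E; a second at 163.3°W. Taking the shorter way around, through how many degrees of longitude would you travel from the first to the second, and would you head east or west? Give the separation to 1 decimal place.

97.7° east

Raw difference: -163.3 − 99.0 = -262.3°.
Normalise into (−180°, 180°]: -262.3° + 360° = 97.7°.
Positive ⇒ the second point lies to the east; separation 97.7°.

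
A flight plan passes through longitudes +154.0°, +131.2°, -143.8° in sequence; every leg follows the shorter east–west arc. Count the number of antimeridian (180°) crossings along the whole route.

Leg 1: +154.0° → +131.2°, shortest Δλ = -22.8° (west) — does not cross 180°.
Leg 2: +131.2° → -143.8°, shortest Δλ = 85.0° (east) — crosses 180°.
Total crossings: 1.

1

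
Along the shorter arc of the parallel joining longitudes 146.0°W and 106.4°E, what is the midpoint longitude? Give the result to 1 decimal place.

Signed shortest Δλ from -146.0° to +106.4° is -107.6°.
Midpoint longitude = -146.0° + (-107.6°)/2 = -146.0° − 53.8° = -199.8°.
Normalise into (−180°, 180°]: +160.2°.
(The naïve average (-146.0 + +106.4)/2 = -19.8° is on the wrong side of the globe.)

160.2°E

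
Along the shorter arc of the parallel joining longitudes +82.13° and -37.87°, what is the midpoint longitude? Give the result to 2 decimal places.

+22.13°

Signed shortest Δλ from +82.13° to -37.87° is -120.00°.
Midpoint longitude = +82.13° + (-120.00°)/2 = +82.13° − 60.00° = +22.13°.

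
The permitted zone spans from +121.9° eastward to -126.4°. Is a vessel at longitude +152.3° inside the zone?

Yes

Band width going east from +121.9° to -126.4°: ((-126.4 − 121.9) mod 360) = 111.7°.
Offset of +152.3° east of the west edge: ((152.3 − 121.9) mod 360) = 30.4°.
30.4° ≤ 111.7° ⇒ inside.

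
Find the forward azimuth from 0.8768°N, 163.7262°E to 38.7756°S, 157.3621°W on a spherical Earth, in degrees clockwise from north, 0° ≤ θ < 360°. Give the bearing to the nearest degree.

Δλ = -157.3621 − 163.7262 = -321.0883°; wrapped into (−180°, 180°]: 38.9117°.
θ = atan2( sin Δλ · cos φ₂ , cos φ₁ · sin φ₂ − sin φ₁ · cos φ₂ · cos Δλ )
  = atan2(0.48969, -0.63548) = 142.383° → normalised to [0°, 360°): 142.383°.

142°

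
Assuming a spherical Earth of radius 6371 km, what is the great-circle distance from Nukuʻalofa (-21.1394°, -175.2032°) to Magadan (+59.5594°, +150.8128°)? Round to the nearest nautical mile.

5125 nmi

Δλ = 150.8128 − -175.2032 = 326.0160°; wrapped into (−180°, 180°]: -33.9840°.
Δφ = 59.5594 − -21.1394 = 80.6988°.
a = sin²(Δφ/2) + cos φ₁ · cos φ₂ · sin²(Δλ/2) = 0.459545.
c = 2·atan2(√a, √(1−a)) = 1.48980 rad → d = 6371·c ≈ 9491.50 km ≈ 5125.00 nmi.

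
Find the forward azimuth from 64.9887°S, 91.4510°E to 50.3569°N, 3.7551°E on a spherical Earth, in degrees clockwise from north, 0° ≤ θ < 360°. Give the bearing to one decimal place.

Δλ = 3.7551 − 91.4510 = -87.6959°.
θ = atan2( sin Δλ · cos φ₂ , cos φ₁ · sin φ₂ − sin φ₁ · cos φ₂ · cos Δλ )
  = atan2(-0.63749, 0.34881) = -61.314° → normalised to [0°, 360°): 298.686°.

298.7°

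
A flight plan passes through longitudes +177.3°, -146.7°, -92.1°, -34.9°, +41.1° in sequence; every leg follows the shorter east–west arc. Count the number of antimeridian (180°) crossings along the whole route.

1

Leg 1: +177.3° → -146.7°, shortest Δλ = 36.0° (east) — crosses 180°.
Leg 2: -146.7° → -92.1°, shortest Δλ = 54.6° (east) — does not cross 180°.
Leg 3: -92.1° → -34.9°, shortest Δλ = 57.2° (east) — does not cross 180°.
Leg 4: -34.9° → +41.1°, shortest Δλ = 76.0° (east) — does not cross 180°.
Total crossings: 1.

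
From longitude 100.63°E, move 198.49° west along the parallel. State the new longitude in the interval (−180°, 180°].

Start at +100.63°; shift −198.49° → -97.86°.
-97.86° already lies in (−180°, 180°].

97.86°W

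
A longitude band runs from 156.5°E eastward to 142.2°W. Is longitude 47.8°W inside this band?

No

Band width going east from +156.5° to -142.2°: ((-142.2 − 156.5) mod 360) = 61.3°.
Offset of -47.8° east of the west edge: ((-47.8 − 156.5) mod 360) = 155.7°.
155.7° > 61.3° ⇒ outside.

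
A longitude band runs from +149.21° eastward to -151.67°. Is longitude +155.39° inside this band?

Band width going east from +149.21° to -151.67°: ((-151.67 − 149.21) mod 360) = 59.12°.
Offset of +155.39° east of the west edge: ((155.39 − 149.21) mod 360) = 6.18°.
6.18° ≤ 59.12° ⇒ inside.

Yes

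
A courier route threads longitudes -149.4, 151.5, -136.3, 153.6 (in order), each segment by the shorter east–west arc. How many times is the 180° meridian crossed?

Leg 1: -149.4° → +151.5°, shortest Δλ = -59.1° (west) — crosses 180°.
Leg 2: +151.5° → -136.3°, shortest Δλ = 72.2° (east) — crosses 180°.
Leg 3: -136.3° → +153.6°, shortest Δλ = -70.1° (west) — crosses 180°.
Total crossings: 3.

3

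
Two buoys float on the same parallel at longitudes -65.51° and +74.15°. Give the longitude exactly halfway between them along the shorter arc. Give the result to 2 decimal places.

Signed shortest Δλ from -65.51° to +74.15° is +139.66°.
Midpoint longitude = -65.51° + (+139.66°)/2 = -65.51° + 69.83° = +4.32°.

+4.32°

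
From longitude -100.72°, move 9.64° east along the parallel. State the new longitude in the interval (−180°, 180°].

-91.08°

Start at -100.72°; shift +9.64° → -91.08°.
-91.08° already lies in (−180°, 180°].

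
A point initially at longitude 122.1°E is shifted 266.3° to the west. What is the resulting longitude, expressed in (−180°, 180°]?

Start at +122.1°; shift −266.3° → -144.2°.
-144.2° already lies in (−180°, 180°].

144.2°W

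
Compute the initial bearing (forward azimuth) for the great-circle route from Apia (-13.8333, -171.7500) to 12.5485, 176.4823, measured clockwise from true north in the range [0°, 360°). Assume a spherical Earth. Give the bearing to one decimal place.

Δλ = 176.4823 − -171.7500 = 348.2323°; wrapped into (−180°, 180°]: -11.7677°.
θ = atan2( sin Δλ · cos φ₂ , cos φ₁ · sin φ₂ − sin φ₁ · cos φ₂ · cos Δλ )
  = atan2(-0.19907, 0.43945) = -24.371° → normalised to [0°, 360°): 335.629°.

335.6°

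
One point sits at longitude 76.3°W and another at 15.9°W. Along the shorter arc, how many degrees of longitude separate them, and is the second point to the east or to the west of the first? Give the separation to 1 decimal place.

Raw difference: -15.9 − -76.3 = 60.4°.
Normalise into (−180°, 180°]: 60.4° stays 60.4°.
Positive ⇒ the second point lies to the east; separation 60.4°.

60.4° east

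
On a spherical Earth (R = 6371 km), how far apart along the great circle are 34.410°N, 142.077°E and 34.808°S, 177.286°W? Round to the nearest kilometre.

Δλ = -177.286 − 142.077 = -319.363°; wrapped into (−180°, 180°]: 40.637°.
Δφ = -34.808 − 34.410 = -69.218°.
a = sin²(Δφ/2) + cos φ₁ · cos φ₂ · sin²(Δλ/2) = 0.404270.
c = 2·atan2(√a, √(1−a)) = 1.37815 rad → d = 6371·c ≈ 8780.17 km.

8780 km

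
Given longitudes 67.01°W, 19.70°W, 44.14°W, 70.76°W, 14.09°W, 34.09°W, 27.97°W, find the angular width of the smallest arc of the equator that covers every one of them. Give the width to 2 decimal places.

56.67°

Sort the longitudes: -70.76°, -67.01°, -44.14°, -34.09°, -27.97°, -19.70°, -14.09°.
Eastward gaps between consecutive values (wrapping around): 3.75°, 22.87°, 10.05°, 6.12°, 8.27°, 5.61°, 303.33°.
Largest gap = 303.33° ⇒ minimal covering band is its complement: 360° − 303.33° = 56.67°.
Band runs from -70.76° eastward to -14.09°.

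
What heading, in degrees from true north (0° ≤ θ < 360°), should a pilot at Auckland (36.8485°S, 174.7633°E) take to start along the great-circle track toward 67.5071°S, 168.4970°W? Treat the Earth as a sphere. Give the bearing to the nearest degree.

168°

Δλ = -168.4970 − 174.7633 = -343.2603°; wrapped into (−180°, 180°]: 16.7397°.
θ = atan2( sin Δλ · cos φ₂ , cos φ₁ · sin φ₂ − sin φ₁ · cos φ₂ · cos Δλ )
  = atan2(0.11019, -0.51964) = 168.028° → normalised to [0°, 360°): 168.028°.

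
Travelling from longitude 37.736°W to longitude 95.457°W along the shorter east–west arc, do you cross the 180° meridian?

Signed shortest Δλ = ((-95.457 − -37.736 + 180) mod 360) − 180 = -57.721°.
Going west by 57.721° from -37.736° reaches -95.457° without touching 180°.

No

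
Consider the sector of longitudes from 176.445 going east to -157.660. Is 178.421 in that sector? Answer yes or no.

Yes

Band width going east from +176.445° to -157.660°: ((-157.660 − 176.445) mod 360) = 25.895°.
Offset of +178.421° east of the west edge: ((178.421 − 176.445) mod 360) = 1.976°.
1.976° ≤ 25.895° ⇒ inside.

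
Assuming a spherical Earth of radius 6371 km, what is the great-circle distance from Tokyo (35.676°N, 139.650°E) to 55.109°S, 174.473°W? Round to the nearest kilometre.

10998 km

Δλ = -174.473 − 139.650 = -314.123°; wrapped into (−180°, 180°]: 45.877°.
Δφ = -55.109 − 35.676 = -90.785°.
a = sin²(Δφ/2) + cos φ₁ · cos φ₂ · sin²(Δλ/2) = 0.577433.
c = 2·atan2(√a, √(1−a)) = 1.72629 rad → d = 6371·c ≈ 10998.18 km.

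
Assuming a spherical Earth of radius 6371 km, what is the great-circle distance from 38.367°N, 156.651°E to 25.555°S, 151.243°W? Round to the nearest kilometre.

8941 km

Δλ = -151.243 − 156.651 = -307.894°; wrapped into (−180°, 180°]: 52.106°.
Δφ = -25.555 − 38.367 = -63.922°.
a = sin²(Δφ/2) + cos φ₁ · cos φ₂ · sin²(Δλ/2) = 0.416649.
c = 2·atan2(√a, √(1−a)) = 1.40331 rad → d = 6371·c ≈ 8940.51 km.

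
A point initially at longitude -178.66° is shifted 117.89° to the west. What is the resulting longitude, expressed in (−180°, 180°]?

Start at -178.66°; shift −117.89° → -296.55°.
-296.55° lies outside (−180°, 180°]; add 360° → +63.45°.

+63.45°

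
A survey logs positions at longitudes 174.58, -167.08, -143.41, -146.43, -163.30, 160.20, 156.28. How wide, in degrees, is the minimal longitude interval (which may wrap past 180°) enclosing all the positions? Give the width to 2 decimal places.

60.31°

Sort the longitudes: -167.08°, -163.30°, -146.43°, -143.41°, +156.28°, +160.20°, +174.58°.
Eastward gaps between consecutive values (wrapping around): 3.78°, 16.87°, 3.02°, 299.69°, 3.92°, 14.38°, 18.34°.
Largest gap = 299.69° ⇒ minimal covering band is its complement: 360° − 299.69° = 60.31°.
Band runs from +156.28° eastward to -143.41°, crossing the antimeridian.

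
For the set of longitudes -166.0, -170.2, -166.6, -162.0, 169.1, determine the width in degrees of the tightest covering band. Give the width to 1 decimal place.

Sort the longitudes: -170.2°, -166.6°, -166.0°, -162.0°, +169.1°.
Eastward gaps between consecutive values (wrapping around): 3.6°, 0.6°, 4.0°, 331.1°, 20.7°.
Largest gap = 331.1° ⇒ minimal covering band is its complement: 360° − 331.1° = 28.9°.
Band runs from +169.1° eastward to -162.0°, crossing the antimeridian.

28.9°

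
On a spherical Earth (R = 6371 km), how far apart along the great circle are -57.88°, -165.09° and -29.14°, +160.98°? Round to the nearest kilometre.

Δλ = 160.98 − -165.09 = 326.07°; wrapped into (−180°, 180°]: -33.93°.
Δφ = -29.14 − -57.88 = 28.74°.
a = sin²(Δφ/2) + cos φ₁ · cos φ₂ · sin²(Δλ/2) = 0.101134.
c = 2·atan2(√a, √(1−a)) = 0.64727 rad → d = 6371·c ≈ 4123.76 km.

4124 km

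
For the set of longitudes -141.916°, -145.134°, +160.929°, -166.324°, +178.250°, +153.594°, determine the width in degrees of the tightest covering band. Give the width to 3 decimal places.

64.490°

Sort the longitudes: -166.324°, -145.134°, -141.916°, +153.594°, +160.929°, +178.250°.
Eastward gaps between consecutive values (wrapping around): 21.190°, 3.218°, 295.510°, 7.335°, 17.321°, 15.426°.
Largest gap = 295.510° ⇒ minimal covering band is its complement: 360° − 295.510° = 64.490°.
Band runs from +153.594° eastward to -141.916°, crossing the antimeridian.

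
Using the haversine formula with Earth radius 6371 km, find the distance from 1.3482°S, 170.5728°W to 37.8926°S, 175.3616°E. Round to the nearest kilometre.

4310 km

Δλ = 175.3616 − -170.5728 = 345.9344°; wrapped into (−180°, 180°]: -14.0656°.
Δφ = -37.8926 − -1.3482 = -36.5444°.
a = sin²(Δφ/2) + cos φ₁ · cos φ₂ · sin²(Δλ/2) = 0.110129.
c = 2·atan2(√a, √(1−a)) = 0.67654 rad → d = 6371·c ≈ 4310.26 km.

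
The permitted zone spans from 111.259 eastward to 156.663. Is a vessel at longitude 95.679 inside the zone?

No

Band width going east from +111.259° to +156.663°: ((156.663 − 111.259) mod 360) = 45.404°.
Offset of +95.679° east of the west edge: ((95.679 − 111.259) mod 360) = 344.420°.
344.420° > 45.404° ⇒ outside.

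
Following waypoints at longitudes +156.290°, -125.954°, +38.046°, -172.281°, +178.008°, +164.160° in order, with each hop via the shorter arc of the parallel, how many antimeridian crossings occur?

Leg 1: +156.290° → -125.954°, shortest Δλ = 77.756° (east) — crosses 180°.
Leg 2: -125.954° → +38.046°, shortest Δλ = 164.0° (east) — does not cross 180°.
Leg 3: +38.046° → -172.281°, shortest Δλ = 149.673° (east) — crosses 180°.
Leg 4: -172.281° → +178.008°, shortest Δλ = -9.711° (west) — crosses 180°.
Leg 5: +178.008° → +164.160°, shortest Δλ = -13.848° (west) — does not cross 180°.
Total crossings: 3.

3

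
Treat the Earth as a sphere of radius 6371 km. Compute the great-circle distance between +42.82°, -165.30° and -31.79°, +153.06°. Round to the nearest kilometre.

9319 km

Δλ = 153.06 − -165.30 = 318.36°; wrapped into (−180°, 180°]: -41.64°.
Δφ = -31.79 − 42.82 = -74.61°.
a = sin²(Δφ/2) + cos φ₁ · cos φ₂ · sin²(Δλ/2) = 0.446069.
c = 2·atan2(√a, √(1−a)) = 1.46272 rad → d = 6371·c ≈ 9319.02 km.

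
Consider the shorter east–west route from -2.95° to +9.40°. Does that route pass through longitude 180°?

Signed shortest Δλ = ((9.40 − -2.95 + 180) mod 360) − 180 = 12.35°.
Going east by 12.35° from -2.95° reaches +9.40° without touching 180°.

No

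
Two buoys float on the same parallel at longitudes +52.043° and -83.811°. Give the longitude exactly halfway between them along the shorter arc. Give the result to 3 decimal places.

-15.884°

Signed shortest Δλ from +52.043° to -83.811° is -135.854°.
Midpoint longitude = +52.043° + (-135.854°)/2 = +52.043° − 67.927° = -15.884°.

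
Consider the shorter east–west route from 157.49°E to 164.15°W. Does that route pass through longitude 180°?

Naïve |-164.15 − 157.49| = 321.64° > 180°, so the shorter arc goes the other way round — across 180°.
Signed shortest Δλ = ((-164.15 − 157.49 + 180) mod 360) − 180 = 38.36°.
Going east by 38.36° from +157.49° passes through 180° before reaching -164.15°.

Yes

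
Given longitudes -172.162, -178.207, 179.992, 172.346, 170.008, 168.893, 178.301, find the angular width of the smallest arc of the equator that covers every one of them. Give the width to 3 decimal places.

18.945°

Sort the longitudes: -178.207°, -172.162°, +168.893°, +170.008°, +172.346°, +178.301°, +179.992°.
Eastward gaps between consecutive values (wrapping around): 6.045°, 341.055°, 1.115°, 2.338°, 5.955°, 1.691°, 1.801°.
Largest gap = 341.055° ⇒ minimal covering band is its complement: 360° − 341.055° = 18.945°.
Band runs from +168.893° eastward to -172.162°, crossing the antimeridian.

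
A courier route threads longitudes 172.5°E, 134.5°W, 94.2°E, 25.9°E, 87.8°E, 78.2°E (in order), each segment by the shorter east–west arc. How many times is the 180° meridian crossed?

Leg 1: +172.5° → -134.5°, shortest Δλ = 53.0° (east) — crosses 180°.
Leg 2: -134.5° → +94.2°, shortest Δλ = -131.3° (west) — crosses 180°.
Leg 3: +94.2° → +25.9°, shortest Δλ = -68.3° (west) — does not cross 180°.
Leg 4: +25.9° → +87.8°, shortest Δλ = 61.9° (east) — does not cross 180°.
Leg 5: +87.8° → +78.2°, shortest Δλ = -9.6° (west) — does not cross 180°.
Total crossings: 2.

2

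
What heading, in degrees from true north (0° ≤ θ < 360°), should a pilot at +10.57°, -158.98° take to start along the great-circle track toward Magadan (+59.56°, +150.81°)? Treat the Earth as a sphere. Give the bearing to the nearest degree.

Δλ = 150.81 − -158.98 = 309.79°; wrapped into (−180°, 180°]: -50.21°.
θ = atan2( sin Δλ · cos φ₂ , cos φ₁ · sin φ₂ − sin φ₁ · cos φ₂ · cos Δλ )
  = atan2(-0.38930, 0.78805) = -26.289° → normalised to [0°, 360°): 333.711°.

334°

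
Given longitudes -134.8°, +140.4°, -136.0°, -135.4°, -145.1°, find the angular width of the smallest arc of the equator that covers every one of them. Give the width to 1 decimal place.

Sort the longitudes: -145.1°, -136.0°, -135.4°, -134.8°, +140.4°.
Eastward gaps between consecutive values (wrapping around): 9.1°, 0.6°, 0.6°, 275.2°, 74.5°.
Largest gap = 275.2° ⇒ minimal covering band is its complement: 360° − 275.2° = 84.8°.
Band runs from +140.4° eastward to -134.8°, crossing the antimeridian.

84.8°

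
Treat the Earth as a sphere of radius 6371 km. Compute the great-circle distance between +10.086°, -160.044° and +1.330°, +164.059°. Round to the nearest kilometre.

Δλ = 164.059 − -160.044 = 324.103°; wrapped into (−180°, 180°]: -35.897°.
Δφ = 1.330 − 10.086 = -8.756°.
a = sin²(Δφ/2) + cos φ₁ · cos φ₂ · sin²(Δλ/2) = 0.099298.
c = 2·atan2(√a, √(1−a)) = 0.64116 rad → d = 6371·c ≈ 4084.82 km.

4085 km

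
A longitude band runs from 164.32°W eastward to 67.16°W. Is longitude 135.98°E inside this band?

No

Band width going east from -164.32° to -67.16°: ((-67.16 − -164.32) mod 360) = 97.16°.
Offset of +135.98° east of the west edge: ((135.98 − -164.32) mod 360) = 300.30°.
300.30° > 97.16° ⇒ outside.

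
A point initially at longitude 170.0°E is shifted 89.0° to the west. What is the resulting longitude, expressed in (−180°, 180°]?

81.0°E

Start at +170.0°; shift −89.0° → +81.0°.
+81.0° already lies in (−180°, 180°].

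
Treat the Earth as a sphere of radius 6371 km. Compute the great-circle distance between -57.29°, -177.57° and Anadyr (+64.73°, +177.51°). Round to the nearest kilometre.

13574 km

Δλ = 177.51 − -177.57 = 355.08°; wrapped into (−180°, 180°]: -4.92°.
Δφ = 64.73 − -57.29 = 122.02°.
a = sin²(Δφ/2) + cos φ₁ · cos φ₂ · sin²(Δλ/2) = 0.765533.
c = 2·atan2(√a, √(1−a)) = 2.13065 rad → d = 6371·c ≈ 13574.39 km.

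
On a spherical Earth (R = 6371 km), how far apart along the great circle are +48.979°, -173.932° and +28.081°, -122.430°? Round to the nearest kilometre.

Δλ = -122.430 − -173.932 = 51.502°.
Δφ = 28.081 − 48.979 = -20.898°.
a = sin²(Δφ/2) + cos φ₁ · cos φ₂ · sin²(Δλ/2) = 0.142195.
c = 2·atan2(√a, √(1−a)) = 0.77330 rad → d = 6371·c ≈ 4926.70 km.

4927 km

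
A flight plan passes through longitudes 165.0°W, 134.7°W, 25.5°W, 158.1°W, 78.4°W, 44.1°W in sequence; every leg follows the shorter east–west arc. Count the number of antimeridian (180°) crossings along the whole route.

0

Leg 1: -165.0° → -134.7°, shortest Δλ = 30.3° (east) — does not cross 180°.
Leg 2: -134.7° → -25.5°, shortest Δλ = 109.2° (east) — does not cross 180°.
Leg 3: -25.5° → -158.1°, shortest Δλ = -132.6° (west) — does not cross 180°.
Leg 4: -158.1° → -78.4°, shortest Δλ = 79.7° (east) — does not cross 180°.
Leg 5: -78.4° → -44.1°, shortest Δλ = 34.3° (east) — does not cross 180°.
Total crossings: 0.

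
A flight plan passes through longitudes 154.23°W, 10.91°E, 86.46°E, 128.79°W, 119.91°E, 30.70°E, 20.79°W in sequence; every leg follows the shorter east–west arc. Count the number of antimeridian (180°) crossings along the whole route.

2

Leg 1: -154.23° → +10.91°, shortest Δλ = 165.14° (east) — does not cross 180°.
Leg 2: +10.91° → +86.46°, shortest Δλ = 75.55° (east) — does not cross 180°.
Leg 3: +86.46° → -128.79°, shortest Δλ = 144.75° (east) — crosses 180°.
Leg 4: -128.79° → +119.91°, shortest Δλ = -111.3° (west) — crosses 180°.
Leg 5: +119.91° → +30.70°, shortest Δλ = -89.21° (west) — does not cross 180°.
Leg 6: +30.70° → -20.79°, shortest Δλ = -51.49° (west) — does not cross 180°.
Total crossings: 2.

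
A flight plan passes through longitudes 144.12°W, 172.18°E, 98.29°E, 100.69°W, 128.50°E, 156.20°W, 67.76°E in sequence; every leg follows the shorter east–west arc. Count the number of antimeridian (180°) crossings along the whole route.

5

Leg 1: -144.12° → +172.18°, shortest Δλ = -43.7° (west) — crosses 180°.
Leg 2: +172.18° → +98.29°, shortest Δλ = -73.89° (west) — does not cross 180°.
Leg 3: +98.29° → -100.69°, shortest Δλ = 161.02° (east) — crosses 180°.
Leg 4: -100.69° → +128.50°, shortest Δλ = -130.81° (west) — crosses 180°.
Leg 5: +128.50° → -156.20°, shortest Δλ = 75.3° (east) — crosses 180°.
Leg 6: -156.20° → +67.76°, shortest Δλ = -136.04° (west) — crosses 180°.
Total crossings: 5.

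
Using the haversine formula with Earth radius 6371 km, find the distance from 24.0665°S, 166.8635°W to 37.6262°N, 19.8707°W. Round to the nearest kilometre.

Δλ = -19.8707 − -166.8635 = 146.9928°.
Δφ = 37.6262 − -24.0665 = 61.6927°.
a = sin²(Δφ/2) + cos φ₁ · cos φ₂ · sin²(Δλ/2) = 0.927705.
c = 2·atan2(√a, √(1−a)) = 2.59714 rad → d = 6371·c ≈ 16546.36 km.

16546 km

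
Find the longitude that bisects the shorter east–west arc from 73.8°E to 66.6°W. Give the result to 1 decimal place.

Signed shortest Δλ from +73.8° to -66.6° is -140.4°.
Midpoint longitude = +73.8° + (-140.4°)/2 = +73.8° − 70.2° = +3.6°.

3.6°E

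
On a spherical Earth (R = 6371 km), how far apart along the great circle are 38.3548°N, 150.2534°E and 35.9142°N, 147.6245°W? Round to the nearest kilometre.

Δλ = -147.6245 − 150.2534 = -297.8779°; wrapped into (−180°, 180°]: 62.1221°.
Δφ = 35.9142 − 38.3548 = -2.4406°.
a = sin²(Δφ/2) + cos φ₁ · cos φ₂ · sin²(Δλ/2) = 0.169523.
c = 2·atan2(√a, √(1−a)) = 0.84871 rad → d = 6371·c ≈ 5407.11 km.

5407 km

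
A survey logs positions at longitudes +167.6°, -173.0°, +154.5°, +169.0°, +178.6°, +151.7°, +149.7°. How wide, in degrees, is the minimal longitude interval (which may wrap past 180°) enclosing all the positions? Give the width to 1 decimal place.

37.3°

Sort the longitudes: -173.0°, +149.7°, +151.7°, +154.5°, +167.6°, +169.0°, +178.6°.
Eastward gaps between consecutive values (wrapping around): 322.7°, 2.0°, 2.8°, 13.1°, 1.4°, 9.6°, 8.4°.
Largest gap = 322.7° ⇒ minimal covering band is its complement: 360° − 322.7° = 37.3°.
Band runs from +149.7° eastward to -173.0°, crossing the antimeridian.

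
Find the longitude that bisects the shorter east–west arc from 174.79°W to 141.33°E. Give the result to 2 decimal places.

163.27°E

Signed shortest Δλ from -174.79° to +141.33° is -43.88°.
Midpoint longitude = -174.79° + (-43.88°)/2 = -174.79° − 21.94° = -196.73°.
Normalise into (−180°, 180°]: +163.27°.
(The naïve average (-174.79 + +141.33)/2 = -16.73° is on the wrong side of the globe.)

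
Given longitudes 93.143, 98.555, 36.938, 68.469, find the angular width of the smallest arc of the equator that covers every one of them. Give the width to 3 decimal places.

61.617°

Sort the longitudes: +36.938°, +68.469°, +93.143°, +98.555°.
Eastward gaps between consecutive values (wrapping around): 31.531°, 24.674°, 5.412°, 298.383°.
Largest gap = 298.383° ⇒ minimal covering band is its complement: 360° − 298.383° = 61.617°.
Band runs from +36.938° eastward to +98.555°.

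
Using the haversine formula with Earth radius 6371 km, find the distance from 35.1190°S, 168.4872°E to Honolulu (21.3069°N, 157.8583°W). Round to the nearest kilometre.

Δλ = -157.8583 − 168.4872 = -326.3455°; wrapped into (−180°, 180°]: 33.6545°.
Δφ = 21.3069 − -35.1190 = 56.4259°.
a = sin²(Δφ/2) + cos φ₁ · cos φ₂ · sin²(Δλ/2) = 0.287354.
c = 2·atan2(√a, √(1−a)) = 1.13151 rad → d = 6371·c ≈ 7208.87 km.

7209 km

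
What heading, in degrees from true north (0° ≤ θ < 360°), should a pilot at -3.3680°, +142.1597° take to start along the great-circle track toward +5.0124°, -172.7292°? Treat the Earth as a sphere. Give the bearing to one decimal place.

Δλ = -172.7292 − 142.1597 = -314.8889°; wrapped into (−180°, 180°]: 45.1111°.
θ = atan2( sin Δλ · cos φ₂ , cos φ₁ · sin φ₂ − sin φ₁ · cos φ₂ · cos Δλ )
  = atan2(0.70577, 0.12852) = 79.679° → normalised to [0°, 360°): 79.679°.

79.7°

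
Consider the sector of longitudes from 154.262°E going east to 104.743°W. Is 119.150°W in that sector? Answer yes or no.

Yes

Band width going east from +154.262° to -104.743°: ((-104.743 − 154.262) mod 360) = 100.995°.
Offset of -119.150° east of the west edge: ((-119.150 − 154.262) mod 360) = 86.588°.
86.588° ≤ 100.995° ⇒ inside.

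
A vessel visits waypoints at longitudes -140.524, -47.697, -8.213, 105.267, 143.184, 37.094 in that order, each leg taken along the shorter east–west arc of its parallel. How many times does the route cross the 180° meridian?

0

Leg 1: -140.524° → -47.697°, shortest Δλ = 92.827° (east) — does not cross 180°.
Leg 2: -47.697° → -8.213°, shortest Δλ = 39.484° (east) — does not cross 180°.
Leg 3: -8.213° → +105.267°, shortest Δλ = 113.48° (east) — does not cross 180°.
Leg 4: +105.267° → +143.184°, shortest Δλ = 37.917° (east) — does not cross 180°.
Leg 5: +143.184° → +37.094°, shortest Δλ = -106.09° (west) — does not cross 180°.
Total crossings: 0.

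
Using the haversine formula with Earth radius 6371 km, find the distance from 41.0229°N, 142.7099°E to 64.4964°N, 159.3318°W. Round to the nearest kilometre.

Δλ = -159.3318 − 142.7099 = -302.0417°; wrapped into (−180°, 180°]: 57.9583°.
Δφ = 64.4964 − 41.0229 = 23.4735°.
a = sin²(Δφ/2) + cos φ₁ · cos φ₂ · sin²(Δλ/2) = 0.117628.
c = 2·atan2(√a, √(1−a)) = 0.70015 rad → d = 6371·c ≈ 4460.68 km.

4461 km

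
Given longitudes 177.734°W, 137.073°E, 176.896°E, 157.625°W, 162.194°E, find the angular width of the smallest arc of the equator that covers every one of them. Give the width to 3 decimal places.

65.302°

Sort the longitudes: -177.734°, -157.625°, +137.073°, +162.194°, +176.896°.
Eastward gaps between consecutive values (wrapping around): 20.109°, 294.698°, 25.121°, 14.702°, 5.370°.
Largest gap = 294.698° ⇒ minimal covering band is its complement: 360° − 294.698° = 65.302°.
Band runs from +137.073° eastward to -157.625°, crossing the antimeridian.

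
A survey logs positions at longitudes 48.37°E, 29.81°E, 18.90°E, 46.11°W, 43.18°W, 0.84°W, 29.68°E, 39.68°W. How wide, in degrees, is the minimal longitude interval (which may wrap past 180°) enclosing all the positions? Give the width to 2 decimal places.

Sort the longitudes: -46.11°, -43.18°, -39.68°, -0.84°, +18.90°, +29.68°, +29.81°, +48.37°.
Eastward gaps between consecutive values (wrapping around): 2.93°, 3.50°, 38.84°, 19.74°, 10.78°, 0.13°, 18.56°, 265.52°.
Largest gap = 265.52° ⇒ minimal covering band is its complement: 360° − 265.52° = 94.48°.
Band runs from -46.11° eastward to +48.37°.

94.48°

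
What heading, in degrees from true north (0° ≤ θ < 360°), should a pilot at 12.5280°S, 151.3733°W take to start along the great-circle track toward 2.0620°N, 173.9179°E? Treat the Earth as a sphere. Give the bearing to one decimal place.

290.6°

Δλ = 173.9179 − -151.3733 = 325.2912°; wrapped into (−180°, 180°]: -34.7088°.
θ = atan2( sin Δλ · cos φ₂ , cos φ₁ · sin φ₂ − sin φ₁ · cos φ₂ · cos Δλ )
  = atan2(-0.56904, 0.21333) = -69.449° → normalised to [0°, 360°): 290.551°.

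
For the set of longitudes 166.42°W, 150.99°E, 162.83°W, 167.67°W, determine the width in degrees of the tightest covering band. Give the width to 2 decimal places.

Sort the longitudes: -167.67°, -166.42°, -162.83°, +150.99°.
Eastward gaps between consecutive values (wrapping around): 1.25°, 3.59°, 313.82°, 41.34°.
Largest gap = 313.82° ⇒ minimal covering band is its complement: 360° − 313.82° = 46.18°.
Band runs from +150.99° eastward to -162.83°, crossing the antimeridian.

46.18°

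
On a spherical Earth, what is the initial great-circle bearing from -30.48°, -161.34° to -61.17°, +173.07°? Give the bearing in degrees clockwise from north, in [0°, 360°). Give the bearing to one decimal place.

201.3°

Δλ = 173.07 − -161.34 = 334.41°; wrapped into (−180°, 180°]: -25.59°.
θ = atan2( sin Δλ · cos φ₂ , cos φ₁ · sin φ₂ − sin φ₁ · cos φ₂ · cos Δλ )
  = atan2(-0.20828, -0.53439) = -158.706° → normalised to [0°, 360°): 201.294°.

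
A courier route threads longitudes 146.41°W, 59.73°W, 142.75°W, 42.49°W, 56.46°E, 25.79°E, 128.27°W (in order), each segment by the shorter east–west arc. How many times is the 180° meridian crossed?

0

Leg 1: -146.41° → -59.73°, shortest Δλ = 86.68° (east) — does not cross 180°.
Leg 2: -59.73° → -142.75°, shortest Δλ = -83.02° (west) — does not cross 180°.
Leg 3: -142.75° → -42.49°, shortest Δλ = 100.26° (east) — does not cross 180°.
Leg 4: -42.49° → +56.46°, shortest Δλ = 98.95° (east) — does not cross 180°.
Leg 5: +56.46° → +25.79°, shortest Δλ = -30.67° (west) — does not cross 180°.
Leg 6: +25.79° → -128.27°, shortest Δλ = -154.06° (west) — does not cross 180°.
Total crossings: 0.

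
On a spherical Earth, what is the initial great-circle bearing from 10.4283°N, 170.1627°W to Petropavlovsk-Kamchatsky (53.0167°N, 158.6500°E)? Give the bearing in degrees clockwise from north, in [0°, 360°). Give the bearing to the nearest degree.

336°

Δλ = 158.6500 − -170.1627 = 328.8127°; wrapped into (−180°, 180°]: -31.1873°.
θ = atan2( sin Δλ · cos φ₂ , cos φ₁ · sin φ₂ − sin φ₁ · cos φ₂ · cos Δλ )
  = atan2(-0.31152, 0.69246) = -24.222° → normalised to [0°, 360°): 335.778°.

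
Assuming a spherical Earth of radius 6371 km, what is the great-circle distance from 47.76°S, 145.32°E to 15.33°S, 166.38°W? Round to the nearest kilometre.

5690 km

Δλ = -166.38 − 145.32 = -311.70°; wrapped into (−180°, 180°]: 48.30°.
Δφ = -15.33 − -47.76 = 32.43°.
a = sin²(Δφ/2) + cos φ₁ · cos φ₂ · sin²(Δλ/2) = 0.186495.
c = 2·atan2(√a, √(1−a)) = 0.89309 rad → d = 6371·c ≈ 5689.86 km.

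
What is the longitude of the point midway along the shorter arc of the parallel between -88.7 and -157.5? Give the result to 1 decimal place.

-123.1°

Signed shortest Δλ from -88.7° to -157.5° is -68.8°.
Midpoint longitude = -88.7° + (-68.8°)/2 = -88.7° − 34.4° = -123.1°.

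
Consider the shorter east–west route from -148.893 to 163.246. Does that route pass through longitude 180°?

Naïve |163.246 − -148.893| = 312.139° > 180°, so the shorter arc goes the other way round — across 180°.
Signed shortest Δλ = ((163.246 − -148.893 + 180) mod 360) − 180 = -47.861°.
Going west by 47.861° from -148.893° passes through 180° before reaching +163.246°.

Yes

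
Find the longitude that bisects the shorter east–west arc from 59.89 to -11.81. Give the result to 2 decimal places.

Signed shortest Δλ from +59.89° to -11.81° is -71.70°.
Midpoint longitude = +59.89° + (-71.70°)/2 = +59.89° − 35.85° = +24.04°.

+24.04°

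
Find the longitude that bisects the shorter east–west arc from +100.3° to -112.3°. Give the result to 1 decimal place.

+174.0°

Signed shortest Δλ from +100.3° to -112.3° is +147.4°.
Midpoint longitude = +100.3° + (+147.4°)/2 = +100.3° + 73.7° = +174.0°.
(The naïve average (+100.3 + -112.3)/2 = -6.0° is on the wrong side of the globe.)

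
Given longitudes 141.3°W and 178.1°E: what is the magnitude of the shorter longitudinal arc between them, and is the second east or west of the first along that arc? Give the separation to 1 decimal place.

Raw difference: 178.1 − -141.3 = 319.4°.
Normalise into (−180°, 180°]: 319.4° − 360° = -40.6°.
Negative ⇒ the second point lies to the west; separation 40.6°.

40.6° west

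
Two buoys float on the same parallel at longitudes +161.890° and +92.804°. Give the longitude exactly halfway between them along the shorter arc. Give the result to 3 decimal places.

Signed shortest Δλ from +161.890° to +92.804° is -69.086°.
Midpoint longitude = +161.890° + (-69.086°)/2 = +161.890° − 34.543° = +127.347°.

+127.347°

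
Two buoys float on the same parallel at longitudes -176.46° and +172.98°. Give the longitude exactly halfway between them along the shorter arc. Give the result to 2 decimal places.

+178.26°

Signed shortest Δλ from -176.46° to +172.98° is -10.56°.
Midpoint longitude = -176.46° + (-10.56°)/2 = -176.46° − 5.28° = -181.74°.
Normalise into (−180°, 180°]: +178.26°.
(The naïve average (-176.46 + +172.98)/2 = -1.74° is on the wrong side of the globe.)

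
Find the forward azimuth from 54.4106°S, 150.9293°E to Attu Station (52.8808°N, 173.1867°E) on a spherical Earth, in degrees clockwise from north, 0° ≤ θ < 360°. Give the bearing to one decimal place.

14.0°

Δλ = 173.1867 − 150.9293 = 22.2574°.
θ = atan2( sin Δλ · cos φ₂ , cos φ₁ · sin φ₂ − sin φ₁ · cos φ₂ · cos Δλ )
  = atan2(0.22858, 0.91824) = 13.979° → normalised to [0°, 360°): 13.979°.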